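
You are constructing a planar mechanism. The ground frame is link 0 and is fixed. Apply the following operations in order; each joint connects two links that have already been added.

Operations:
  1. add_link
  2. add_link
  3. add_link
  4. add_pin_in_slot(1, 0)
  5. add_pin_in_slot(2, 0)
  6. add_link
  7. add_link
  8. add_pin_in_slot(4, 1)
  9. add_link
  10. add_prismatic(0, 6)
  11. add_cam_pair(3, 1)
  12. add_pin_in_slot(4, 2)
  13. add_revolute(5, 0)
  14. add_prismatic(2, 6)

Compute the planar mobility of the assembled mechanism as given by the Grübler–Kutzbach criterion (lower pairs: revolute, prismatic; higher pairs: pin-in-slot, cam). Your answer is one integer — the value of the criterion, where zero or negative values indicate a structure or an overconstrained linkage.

M = 7

L=1 J1=0 J2=0
add link → L=2 J1=0 J2=0
add link → L=3 J1=0 J2=0
add link → L=4 J1=0 J2=0
PS@1,0 dof=2 J2 → L=4 J1=0 J2=1
PS@2,0 dof=2 J2 → L=4 J1=0 J2=2
add link → L=5 J1=0 J2=2
add link → L=6 J1=0 J2=2
PS@4,1 dof=2 J2 → L=6 J1=0 J2=3
add link → L=7 J1=0 J2=3
P@0,6 dof=1 J1 → L=7 J1=1 J2=3
C@3,1 dof=2 J2 → L=7 J1=1 J2=4
PS@4,2 dof=2 J2 → L=7 J1=1 J2=5
R@5,0 dof=1 J1 → L=7 J1=2 J2=5
P@2,6 dof=1 J1 → L=7 J1=3 J2=5
M=3(L−1)−2J1−J2=3·6−2·3−5=7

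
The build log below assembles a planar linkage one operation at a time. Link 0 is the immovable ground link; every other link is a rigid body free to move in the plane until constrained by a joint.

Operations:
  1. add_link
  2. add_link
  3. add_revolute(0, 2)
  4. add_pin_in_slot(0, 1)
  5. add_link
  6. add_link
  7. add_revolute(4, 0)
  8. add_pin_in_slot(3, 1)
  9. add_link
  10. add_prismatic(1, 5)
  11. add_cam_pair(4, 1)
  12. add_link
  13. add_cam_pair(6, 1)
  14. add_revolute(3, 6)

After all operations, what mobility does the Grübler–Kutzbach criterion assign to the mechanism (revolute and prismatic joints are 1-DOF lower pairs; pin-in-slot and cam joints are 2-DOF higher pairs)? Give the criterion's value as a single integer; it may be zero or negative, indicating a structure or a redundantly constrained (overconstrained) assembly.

M = 6

ground; <1,0,0>
#1 <2,0,0>
#2 <3,0,0>
R:0↔2 J1 <3,1,0>
PS:0↔1 J2 <3,1,1>
#3 <4,1,1>
#4 <5,1,1>
R:4↔0 J1 <5,2,1>
PS:3↔1 J2 <5,2,2>
#5 <6,2,2>
P:1↔5 J1 <6,3,2>
C:4↔1 J2 <6,3,3>
#6 <7,3,3>
C:6↔1 J2 <7,3,4>
R:3↔6 J1 <7,4,4>
3×6 − 2×4 − 1×4 = 6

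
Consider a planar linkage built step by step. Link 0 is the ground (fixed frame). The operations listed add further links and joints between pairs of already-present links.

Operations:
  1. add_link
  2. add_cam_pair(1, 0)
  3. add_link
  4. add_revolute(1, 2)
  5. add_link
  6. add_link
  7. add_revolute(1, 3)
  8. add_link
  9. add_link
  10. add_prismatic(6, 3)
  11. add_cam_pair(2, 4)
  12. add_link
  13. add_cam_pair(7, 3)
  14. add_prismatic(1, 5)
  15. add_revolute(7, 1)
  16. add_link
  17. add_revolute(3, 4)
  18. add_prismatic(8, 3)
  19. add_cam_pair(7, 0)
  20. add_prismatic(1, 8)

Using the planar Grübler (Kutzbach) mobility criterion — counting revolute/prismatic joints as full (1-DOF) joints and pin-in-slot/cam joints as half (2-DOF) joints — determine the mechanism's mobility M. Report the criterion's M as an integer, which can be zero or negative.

link 0 = ground. State L|J1|J2 = 1|0|0
+link1  2|0|0
C(1,0) f=2→J2  2|0|1
+link2  3|0|1
R(1,2) f=1→J1  3|1|1
+link3  4|1|1
+link4  5|1|1
R(1,3) f=1→J1  5|2|1
+link5  6|2|1
+link6  7|2|1
P(6,3) f=1→J1  7|3|1
C(2,4) f=2→J2  7|3|2
+link7  8|3|2
C(7,3) f=2→J2  8|3|3
P(1,5) f=1→J1  8|4|3
R(7,1) f=1→J1  8|5|3
+link8  9|5|3
R(3,4) f=1→J1  9|6|3
P(8,3) f=1→J1  9|7|3
C(7,0) f=2→J2  9|7|4
P(1,8) f=1→J1  9|8|4
M = 3(9−1)−2·8−4 = 24−16−4 = 4

M = 4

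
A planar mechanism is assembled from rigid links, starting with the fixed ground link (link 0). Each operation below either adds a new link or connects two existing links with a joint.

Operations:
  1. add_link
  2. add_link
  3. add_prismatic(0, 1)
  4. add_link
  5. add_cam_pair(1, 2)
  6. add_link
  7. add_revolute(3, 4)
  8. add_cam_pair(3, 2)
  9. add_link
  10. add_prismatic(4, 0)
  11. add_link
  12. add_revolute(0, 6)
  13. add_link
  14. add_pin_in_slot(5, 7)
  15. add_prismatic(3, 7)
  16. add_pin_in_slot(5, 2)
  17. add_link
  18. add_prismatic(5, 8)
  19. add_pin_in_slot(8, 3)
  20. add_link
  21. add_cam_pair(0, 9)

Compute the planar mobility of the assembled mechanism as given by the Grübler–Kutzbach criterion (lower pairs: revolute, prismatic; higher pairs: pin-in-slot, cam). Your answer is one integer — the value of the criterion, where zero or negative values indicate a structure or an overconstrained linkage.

L=1 J1=0 J2=0
add link → L=2 J1=0 J2=0
add link → L=3 J1=0 J2=0
P@0,1 dof=1 J1 → L=3 J1=1 J2=0
add link → L=4 J1=1 J2=0
C@1,2 dof=2 J2 → L=4 J1=1 J2=1
add link → L=5 J1=1 J2=1
R@3,4 dof=1 J1 → L=5 J1=2 J2=1
C@3,2 dof=2 J2 → L=5 J1=2 J2=2
add link → L=6 J1=2 J2=2
P@4,0 dof=1 J1 → L=6 J1=3 J2=2
add link → L=7 J1=3 J2=2
R@0,6 dof=1 J1 → L=7 J1=4 J2=2
add link → L=8 J1=4 J2=2
PS@5,7 dof=2 J2 → L=8 J1=4 J2=3
P@3,7 dof=1 J1 → L=8 J1=5 J2=3
PS@5,2 dof=2 J2 → L=8 J1=5 J2=4
add link → L=9 J1=5 J2=4
P@5,8 dof=1 J1 → L=9 J1=6 J2=4
PS@8,3 dof=2 J2 → L=9 J1=6 J2=5
add link → L=10 J1=6 J2=5
C@0,9 dof=2 J2 → L=10 J1=6 J2=6
M=3(L−1)−2J1−J2=3·9−2·6−6=9

M = 9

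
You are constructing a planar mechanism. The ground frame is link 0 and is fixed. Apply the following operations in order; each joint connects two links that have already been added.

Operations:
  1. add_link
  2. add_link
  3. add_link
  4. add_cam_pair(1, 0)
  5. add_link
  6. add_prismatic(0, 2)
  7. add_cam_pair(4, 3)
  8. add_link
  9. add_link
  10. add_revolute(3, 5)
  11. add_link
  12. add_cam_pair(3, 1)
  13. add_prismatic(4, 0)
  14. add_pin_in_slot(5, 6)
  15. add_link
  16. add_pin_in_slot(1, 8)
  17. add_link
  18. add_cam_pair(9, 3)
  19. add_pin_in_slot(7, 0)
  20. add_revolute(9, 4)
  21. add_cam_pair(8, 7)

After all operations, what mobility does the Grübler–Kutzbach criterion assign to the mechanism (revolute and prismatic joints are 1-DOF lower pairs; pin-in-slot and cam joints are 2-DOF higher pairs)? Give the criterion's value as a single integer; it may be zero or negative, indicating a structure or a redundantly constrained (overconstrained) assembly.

[1;0;0] (link 0 is ground)
L+ [2;0;0]
L+ [3;0;0]
L+ [4;0;0]
C(1,0)∈J2 [4;0;1]
L+ [5;0;1]
P(0,2)∈J1 [5;1;1]
C(4,3)∈J2 [5;1;2]
L+ [6;1;2]
L+ [7;1;2]
R(3,5)∈J1 [7;2;2]
L+ [8;2;2]
C(3,1)∈J2 [8;2;3]
P(4,0)∈J1 [8;3;3]
PS(5,6)∈J2 [8;3;4]
L+ [9;3;4]
PS(1,8)∈J2 [9;3;5]
L+ [10;3;5]
C(9,3)∈J2 [10;3;6]
PS(7,0)∈J2 [10;3;7]
R(9,4)∈J1 [10;4;7]
C(8,7)∈J2 [10;4;8]
mobility = 27 − 8 − 8 = 11

M = 11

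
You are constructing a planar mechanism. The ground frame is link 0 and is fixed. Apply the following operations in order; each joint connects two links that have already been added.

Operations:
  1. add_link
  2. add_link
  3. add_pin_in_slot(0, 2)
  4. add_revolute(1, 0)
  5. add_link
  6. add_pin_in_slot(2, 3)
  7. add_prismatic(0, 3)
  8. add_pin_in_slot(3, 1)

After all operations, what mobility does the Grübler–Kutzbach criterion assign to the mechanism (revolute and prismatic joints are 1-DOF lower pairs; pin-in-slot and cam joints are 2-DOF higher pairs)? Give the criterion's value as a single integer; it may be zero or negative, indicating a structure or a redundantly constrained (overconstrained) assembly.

M = 2

[1;0;0] (link 0 is ground)
L+ [2;0;0]
L+ [3;0;0]
PS(0,2)∈J2 [3;0;1]
R(1,0)∈J1 [3;1;1]
L+ [4;1;1]
PS(2,3)∈J2 [4;1;2]
P(0,3)∈J1 [4;2;2]
PS(3,1)∈J2 [4;2;3]
mobility = 9 − 4 − 3 = 2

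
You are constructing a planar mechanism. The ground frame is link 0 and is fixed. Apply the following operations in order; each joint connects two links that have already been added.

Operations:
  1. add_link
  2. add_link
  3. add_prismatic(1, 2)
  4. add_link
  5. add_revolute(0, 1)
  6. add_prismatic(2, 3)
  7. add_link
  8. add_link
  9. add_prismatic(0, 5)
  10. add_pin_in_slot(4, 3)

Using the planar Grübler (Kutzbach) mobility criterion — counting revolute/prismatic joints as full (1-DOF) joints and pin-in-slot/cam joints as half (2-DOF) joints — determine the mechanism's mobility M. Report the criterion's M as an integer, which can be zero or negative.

L=1 J1=0 J2=0
add link → L=2 J1=0 J2=0
add link → L=3 J1=0 J2=0
P@1,2 dof=1 J1 → L=3 J1=1 J2=0
add link → L=4 J1=1 J2=0
R@0,1 dof=1 J1 → L=4 J1=2 J2=0
P@2,3 dof=1 J1 → L=4 J1=3 J2=0
add link → L=5 J1=3 J2=0
add link → L=6 J1=3 J2=0
P@0,5 dof=1 J1 → L=6 J1=4 J2=0
PS@4,3 dof=2 J2 → L=6 J1=4 J2=1
M=3(L−1)−2J1−J2=3·5−2·4−1=6

M = 6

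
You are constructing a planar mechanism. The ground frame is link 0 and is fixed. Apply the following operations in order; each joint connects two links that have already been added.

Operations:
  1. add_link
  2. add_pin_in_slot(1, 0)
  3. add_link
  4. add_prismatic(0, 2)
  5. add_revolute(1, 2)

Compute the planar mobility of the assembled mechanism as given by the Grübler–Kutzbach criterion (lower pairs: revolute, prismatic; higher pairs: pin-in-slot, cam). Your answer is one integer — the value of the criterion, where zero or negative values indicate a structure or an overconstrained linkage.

ground; <1,0,0>
#1 <2,0,0>
PS:1↔0 J2 <2,0,1>
#2 <3,0,1>
P:0↔2 J1 <3,1,1>
R:1↔2 J1 <3,2,1>
3×2 − 2×2 − 1×1 = 1

M = 1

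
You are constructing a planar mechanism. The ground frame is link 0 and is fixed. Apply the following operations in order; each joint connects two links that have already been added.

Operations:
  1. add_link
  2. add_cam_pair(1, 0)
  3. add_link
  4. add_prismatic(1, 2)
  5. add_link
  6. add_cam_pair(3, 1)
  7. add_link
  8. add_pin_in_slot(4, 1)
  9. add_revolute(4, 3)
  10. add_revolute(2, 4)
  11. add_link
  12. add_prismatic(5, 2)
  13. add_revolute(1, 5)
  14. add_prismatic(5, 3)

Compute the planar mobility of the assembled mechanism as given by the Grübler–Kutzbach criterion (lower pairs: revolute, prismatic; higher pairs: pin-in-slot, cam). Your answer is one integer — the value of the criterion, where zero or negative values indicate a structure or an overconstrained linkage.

M = 0

link 0 = ground. State L|J1|J2 = 1|0|0
+link1  2|0|0
C(1,0) f=2→J2  2|0|1
+link2  3|0|1
P(1,2) f=1→J1  3|1|1
+link3  4|1|1
C(3,1) f=2→J2  4|1|2
+link4  5|1|2
PS(4,1) f=2→J2  5|1|3
R(4,3) f=1→J1  5|2|3
R(2,4) f=1→J1  5|3|3
+link5  6|3|3
P(5,2) f=1→J1  6|4|3
R(1,5) f=1→J1  6|5|3
P(5,3) f=1→J1  6|6|3
M = 3(6−1)−2·6−3 = 15−12−3 = 0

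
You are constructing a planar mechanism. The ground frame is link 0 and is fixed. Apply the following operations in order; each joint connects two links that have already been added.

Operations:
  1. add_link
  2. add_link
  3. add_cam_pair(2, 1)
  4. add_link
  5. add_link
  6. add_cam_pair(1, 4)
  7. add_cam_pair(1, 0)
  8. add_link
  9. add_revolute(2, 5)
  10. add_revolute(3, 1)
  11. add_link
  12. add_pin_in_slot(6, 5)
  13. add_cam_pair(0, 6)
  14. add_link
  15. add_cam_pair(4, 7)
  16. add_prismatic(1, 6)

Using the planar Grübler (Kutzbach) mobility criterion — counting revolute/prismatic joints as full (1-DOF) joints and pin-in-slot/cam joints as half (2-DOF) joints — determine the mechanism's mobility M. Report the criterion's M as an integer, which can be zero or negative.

M = 9

L=1 J1=0 J2=0
add link → L=2 J1=0 J2=0
add link → L=3 J1=0 J2=0
C@2,1 dof=2 J2 → L=3 J1=0 J2=1
add link → L=4 J1=0 J2=1
add link → L=5 J1=0 J2=1
C@1,4 dof=2 J2 → L=5 J1=0 J2=2
C@1,0 dof=2 J2 → L=5 J1=0 J2=3
add link → L=6 J1=0 J2=3
R@2,5 dof=1 J1 → L=6 J1=1 J2=3
R@3,1 dof=1 J1 → L=6 J1=2 J2=3
add link → L=7 J1=2 J2=3
PS@6,5 dof=2 J2 → L=7 J1=2 J2=4
C@0,6 dof=2 J2 → L=7 J1=2 J2=5
add link → L=8 J1=2 J2=5
C@4,7 dof=2 J2 → L=8 J1=2 J2=6
P@1,6 dof=1 J1 → L=8 J1=3 J2=6
M=3(L−1)−2J1−J2=3·7−2·3−6=9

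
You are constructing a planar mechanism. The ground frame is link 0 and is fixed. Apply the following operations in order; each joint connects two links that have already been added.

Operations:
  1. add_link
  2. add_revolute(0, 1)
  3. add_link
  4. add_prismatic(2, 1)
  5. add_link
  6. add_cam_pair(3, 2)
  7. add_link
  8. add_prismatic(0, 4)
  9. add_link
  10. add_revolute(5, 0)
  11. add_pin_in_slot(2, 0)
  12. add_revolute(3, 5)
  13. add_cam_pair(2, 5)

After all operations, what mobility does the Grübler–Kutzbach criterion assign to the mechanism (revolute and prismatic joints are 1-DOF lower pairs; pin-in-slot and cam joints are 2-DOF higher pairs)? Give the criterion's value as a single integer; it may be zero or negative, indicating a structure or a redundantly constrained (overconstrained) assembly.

M = 2

link 0 = ground. State L|J1|J2 = 1|0|0
+link1  2|0|0
R(0,1) f=1→J1  2|1|0
+link2  3|1|0
P(2,1) f=1→J1  3|2|0
+link3  4|2|0
C(3,2) f=2→J2  4|2|1
+link4  5|2|1
P(0,4) f=1→J1  5|3|1
+link5  6|3|1
R(5,0) f=1→J1  6|4|1
PS(2,0) f=2→J2  6|4|2
R(3,5) f=1→J1  6|5|2
C(2,5) f=2→J2  6|5|3
M = 3(6−1)−2·5−3 = 15−10−3 = 2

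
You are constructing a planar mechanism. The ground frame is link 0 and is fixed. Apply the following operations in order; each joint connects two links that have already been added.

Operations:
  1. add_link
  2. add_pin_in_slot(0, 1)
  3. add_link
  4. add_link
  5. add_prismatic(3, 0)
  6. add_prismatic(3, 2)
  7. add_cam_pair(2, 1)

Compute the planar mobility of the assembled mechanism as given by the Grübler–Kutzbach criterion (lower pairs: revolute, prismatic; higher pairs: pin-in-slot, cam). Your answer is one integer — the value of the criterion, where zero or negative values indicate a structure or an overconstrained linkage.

M = 3

(L,J1,J2)=(1,0,0); link0 fixed
link1: (2,0,0)
PS 0-1 [J2]: (2,0,1)
link2: (3,0,1)
link3: (4,0,1)
P 3-0 [J1]: (4,1,1)
P 3-2 [J1]: (4,2,1)
C 2-1 [J2]: (4,2,2)
Grübler: 3·3 − 2·2 − 2 = 3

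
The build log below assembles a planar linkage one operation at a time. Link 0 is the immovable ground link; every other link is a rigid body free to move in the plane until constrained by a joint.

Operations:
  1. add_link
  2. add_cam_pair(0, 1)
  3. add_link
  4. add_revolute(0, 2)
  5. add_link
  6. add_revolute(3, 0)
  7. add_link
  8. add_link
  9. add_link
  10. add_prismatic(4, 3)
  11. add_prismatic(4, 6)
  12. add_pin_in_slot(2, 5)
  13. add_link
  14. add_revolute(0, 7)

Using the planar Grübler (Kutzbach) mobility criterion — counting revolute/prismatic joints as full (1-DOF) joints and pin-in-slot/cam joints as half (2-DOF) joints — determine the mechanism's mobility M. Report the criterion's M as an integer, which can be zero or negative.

ground; <1,0,0>
#1 <2,0,0>
C:0↔1 J2 <2,0,1>
#2 <3,0,1>
R:0↔2 J1 <3,1,1>
#3 <4,1,1>
R:3↔0 J1 <4,2,1>
#4 <5,2,1>
#5 <6,2,1>
#6 <7,2,1>
P:4↔3 J1 <7,3,1>
P:4↔6 J1 <7,4,1>
PS:2↔5 J2 <7,4,2>
#7 <8,4,2>
R:0↔7 J1 <8,5,2>
3×7 − 2×5 − 1×2 = 9

M = 9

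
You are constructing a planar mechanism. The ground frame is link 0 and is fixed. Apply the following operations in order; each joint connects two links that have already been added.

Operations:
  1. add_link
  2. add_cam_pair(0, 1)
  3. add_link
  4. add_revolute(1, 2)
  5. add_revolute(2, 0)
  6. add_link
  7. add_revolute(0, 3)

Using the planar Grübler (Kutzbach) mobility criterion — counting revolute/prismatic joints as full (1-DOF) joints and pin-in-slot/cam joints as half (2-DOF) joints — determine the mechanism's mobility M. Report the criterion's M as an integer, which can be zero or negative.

M = 2

[1;0;0] (link 0 is ground)
L+ [2;0;0]
C(0,1)∈J2 [2;0;1]
L+ [3;0;1]
R(1,2)∈J1 [3;1;1]
R(2,0)∈J1 [3;2;1]
L+ [4;2;1]
R(0,3)∈J1 [4;3;1]
mobility = 9 − 6 − 1 = 2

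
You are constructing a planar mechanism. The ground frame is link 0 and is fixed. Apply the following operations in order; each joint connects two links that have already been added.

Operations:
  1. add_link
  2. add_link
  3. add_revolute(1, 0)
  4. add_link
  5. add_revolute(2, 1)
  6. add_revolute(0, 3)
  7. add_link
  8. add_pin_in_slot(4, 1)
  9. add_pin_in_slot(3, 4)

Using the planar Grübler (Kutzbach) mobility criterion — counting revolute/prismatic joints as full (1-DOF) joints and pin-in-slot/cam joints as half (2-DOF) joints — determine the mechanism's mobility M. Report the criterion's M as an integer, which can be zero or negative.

L=1 J1=0 J2=0
add link → L=2 J1=0 J2=0
add link → L=3 J1=0 J2=0
R@1,0 dof=1 J1 → L=3 J1=1 J2=0
add link → L=4 J1=1 J2=0
R@2,1 dof=1 J1 → L=4 J1=2 J2=0
R@0,3 dof=1 J1 → L=4 J1=3 J2=0
add link → L=5 J1=3 J2=0
PS@4,1 dof=2 J2 → L=5 J1=3 J2=1
PS@3,4 dof=2 J2 → L=5 J1=3 J2=2
M=3(L−1)−2J1−J2=3·4−2·3−2=4

M = 4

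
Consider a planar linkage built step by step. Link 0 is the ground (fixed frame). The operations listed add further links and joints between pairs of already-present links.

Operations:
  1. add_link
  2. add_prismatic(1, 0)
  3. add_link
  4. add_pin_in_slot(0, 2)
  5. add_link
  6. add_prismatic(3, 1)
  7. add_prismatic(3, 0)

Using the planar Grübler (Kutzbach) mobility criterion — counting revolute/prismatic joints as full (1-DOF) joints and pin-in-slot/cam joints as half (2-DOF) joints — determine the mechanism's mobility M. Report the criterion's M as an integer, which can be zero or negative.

link 0 = ground. State L|J1|J2 = 1|0|0
+link1  2|0|0
P(1,0) f=1→J1  2|1|0
+link2  3|1|0
PS(0,2) f=2→J2  3|1|1
+link3  4|1|1
P(3,1) f=1→J1  4|2|1
P(3,0) f=1→J1  4|3|1
M = 3(4−1)−2·3−1 = 9−6−1 = 2

M = 2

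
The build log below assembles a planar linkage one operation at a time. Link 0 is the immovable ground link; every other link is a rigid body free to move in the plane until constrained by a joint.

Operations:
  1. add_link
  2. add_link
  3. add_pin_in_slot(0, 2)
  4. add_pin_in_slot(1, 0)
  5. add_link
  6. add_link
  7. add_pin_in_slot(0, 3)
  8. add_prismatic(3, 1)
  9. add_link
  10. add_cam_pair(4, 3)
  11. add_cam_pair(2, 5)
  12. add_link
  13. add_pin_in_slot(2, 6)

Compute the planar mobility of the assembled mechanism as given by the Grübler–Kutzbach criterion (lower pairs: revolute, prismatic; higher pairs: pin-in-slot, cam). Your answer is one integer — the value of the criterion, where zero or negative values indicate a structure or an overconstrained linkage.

M = 10

[1;0;0] (link 0 is ground)
L+ [2;0;0]
L+ [3;0;0]
PS(0,2)∈J2 [3;0;1]
PS(1,0)∈J2 [3;0;2]
L+ [4;0;2]
L+ [5;0;2]
PS(0,3)∈J2 [5;0;3]
P(3,1)∈J1 [5;1;3]
L+ [6;1;3]
C(4,3)∈J2 [6;1;4]
C(2,5)∈J2 [6;1;5]
L+ [7;1;5]
PS(2,6)∈J2 [7;1;6]
mobility = 18 − 2 − 6 = 10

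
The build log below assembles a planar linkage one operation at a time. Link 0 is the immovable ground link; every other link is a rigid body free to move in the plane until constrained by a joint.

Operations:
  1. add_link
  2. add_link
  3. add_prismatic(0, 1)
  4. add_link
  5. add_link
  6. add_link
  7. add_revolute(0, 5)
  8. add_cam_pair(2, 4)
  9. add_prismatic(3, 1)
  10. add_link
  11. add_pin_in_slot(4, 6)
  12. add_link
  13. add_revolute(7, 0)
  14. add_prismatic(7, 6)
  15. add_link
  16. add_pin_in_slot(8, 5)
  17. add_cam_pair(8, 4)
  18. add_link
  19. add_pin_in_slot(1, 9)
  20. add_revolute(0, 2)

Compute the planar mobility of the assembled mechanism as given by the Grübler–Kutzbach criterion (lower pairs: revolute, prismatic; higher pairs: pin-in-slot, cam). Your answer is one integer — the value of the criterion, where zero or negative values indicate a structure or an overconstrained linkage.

M = 10

ground; <1,0,0>
#1 <2,0,0>
#2 <3,0,0>
P:0↔1 J1 <3,1,0>
#3 <4,1,0>
#4 <5,1,0>
#5 <6,1,0>
R:0↔5 J1 <6,2,0>
C:2↔4 J2 <6,2,1>
P:3↔1 J1 <6,3,1>
#6 <7,3,1>
PS:4↔6 J2 <7,3,2>
#7 <8,3,2>
R:7↔0 J1 <8,4,2>
P:7↔6 J1 <8,5,2>
#8 <9,5,2>
PS:8↔5 J2 <9,5,3>
C:8↔4 J2 <9,5,4>
#9 <10,5,4>
PS:1↔9 J2 <10,5,5>
R:0↔2 J1 <10,6,5>
3×9 − 2×6 − 1×5 = 10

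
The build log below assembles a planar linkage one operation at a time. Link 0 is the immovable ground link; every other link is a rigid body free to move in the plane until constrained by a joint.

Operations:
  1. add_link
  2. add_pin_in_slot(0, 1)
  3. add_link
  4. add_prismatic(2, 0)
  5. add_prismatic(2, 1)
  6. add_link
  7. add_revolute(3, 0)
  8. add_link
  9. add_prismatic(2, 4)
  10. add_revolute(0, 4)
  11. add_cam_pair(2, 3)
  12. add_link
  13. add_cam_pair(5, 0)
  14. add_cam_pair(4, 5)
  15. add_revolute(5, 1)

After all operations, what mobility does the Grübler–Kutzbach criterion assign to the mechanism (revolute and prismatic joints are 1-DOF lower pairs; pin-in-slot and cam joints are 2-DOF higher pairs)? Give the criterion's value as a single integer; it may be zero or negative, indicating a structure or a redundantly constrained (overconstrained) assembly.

M = -1

L=1 J1=0 J2=0
add link → L=2 J1=0 J2=0
PS@0,1 dof=2 J2 → L=2 J1=0 J2=1
add link → L=3 J1=0 J2=1
P@2,0 dof=1 J1 → L=3 J1=1 J2=1
P@2,1 dof=1 J1 → L=3 J1=2 J2=1
add link → L=4 J1=2 J2=1
R@3,0 dof=1 J1 → L=4 J1=3 J2=1
add link → L=5 J1=3 J2=1
P@2,4 dof=1 J1 → L=5 J1=4 J2=1
R@0,4 dof=1 J1 → L=5 J1=5 J2=1
C@2,3 dof=2 J2 → L=5 J1=5 J2=2
add link → L=6 J1=5 J2=2
C@5,0 dof=2 J2 → L=6 J1=5 J2=3
C@4,5 dof=2 J2 → L=6 J1=5 J2=4
R@5,1 dof=1 J1 → L=6 J1=6 J2=4
M=3(L−1)−2J1−J2=3·5−2·6−4=-1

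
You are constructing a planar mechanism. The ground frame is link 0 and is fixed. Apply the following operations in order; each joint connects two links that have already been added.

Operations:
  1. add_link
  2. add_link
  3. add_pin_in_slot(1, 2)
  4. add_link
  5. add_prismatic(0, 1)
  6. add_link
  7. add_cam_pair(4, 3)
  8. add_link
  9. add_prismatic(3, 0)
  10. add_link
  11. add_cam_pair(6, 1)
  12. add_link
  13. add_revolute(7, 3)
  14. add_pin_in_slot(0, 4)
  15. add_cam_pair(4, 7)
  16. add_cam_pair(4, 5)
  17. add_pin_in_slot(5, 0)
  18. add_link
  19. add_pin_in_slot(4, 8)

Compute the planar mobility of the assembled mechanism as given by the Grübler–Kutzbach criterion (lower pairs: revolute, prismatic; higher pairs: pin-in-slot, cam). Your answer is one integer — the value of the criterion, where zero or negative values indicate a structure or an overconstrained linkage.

link 0 = ground. State L|J1|J2 = 1|0|0
+link1  2|0|0
+link2  3|0|0
PS(1,2) f=2→J2  3|0|1
+link3  4|0|1
P(0,1) f=1→J1  4|1|1
+link4  5|1|1
C(4,3) f=2→J2  5|1|2
+link5  6|1|2
P(3,0) f=1→J1  6|2|2
+link6  7|2|2
C(6,1) f=2→J2  7|2|3
+link7  8|2|3
R(7,3) f=1→J1  8|3|3
PS(0,4) f=2→J2  8|3|4
C(4,7) f=2→J2  8|3|5
C(4,5) f=2→J2  8|3|6
PS(5,0) f=2→J2  8|3|7
+link8  9|3|7
PS(4,8) f=2→J2  9|3|8
M = 3(9−1)−2·3−8 = 24−6−8 = 10

M = 10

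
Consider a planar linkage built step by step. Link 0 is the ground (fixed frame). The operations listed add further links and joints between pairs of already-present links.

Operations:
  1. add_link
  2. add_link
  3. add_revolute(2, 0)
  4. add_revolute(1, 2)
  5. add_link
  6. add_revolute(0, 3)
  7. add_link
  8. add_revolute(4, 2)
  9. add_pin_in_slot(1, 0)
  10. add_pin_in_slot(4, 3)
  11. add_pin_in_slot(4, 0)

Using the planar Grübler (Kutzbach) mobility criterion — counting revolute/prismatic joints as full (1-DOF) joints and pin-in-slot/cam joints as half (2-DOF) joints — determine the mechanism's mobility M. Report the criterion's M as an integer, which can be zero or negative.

[1;0;0] (link 0 is ground)
L+ [2;0;0]
L+ [3;0;0]
R(2,0)∈J1 [3;1;0]
R(1,2)∈J1 [3;2;0]
L+ [4;2;0]
R(0,3)∈J1 [4;3;0]
L+ [5;3;0]
R(4,2)∈J1 [5;4;0]
PS(1,0)∈J2 [5;4;1]
PS(4,3)∈J2 [5;4;2]
PS(4,0)∈J2 [5;4;3]
mobility = 12 − 8 − 3 = 1

M = 1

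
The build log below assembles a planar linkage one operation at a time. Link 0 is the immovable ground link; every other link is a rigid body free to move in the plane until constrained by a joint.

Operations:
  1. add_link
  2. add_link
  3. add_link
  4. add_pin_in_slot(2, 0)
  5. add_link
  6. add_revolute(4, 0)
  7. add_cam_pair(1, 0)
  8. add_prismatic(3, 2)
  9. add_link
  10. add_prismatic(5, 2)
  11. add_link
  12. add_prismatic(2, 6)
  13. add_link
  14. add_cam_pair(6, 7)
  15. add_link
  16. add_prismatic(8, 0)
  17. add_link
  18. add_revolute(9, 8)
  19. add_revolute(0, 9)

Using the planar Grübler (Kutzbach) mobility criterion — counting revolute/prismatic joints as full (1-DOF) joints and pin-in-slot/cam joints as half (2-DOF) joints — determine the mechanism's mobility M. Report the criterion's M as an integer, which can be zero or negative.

M = 10

link 0 = ground. State L|J1|J2 = 1|0|0
+link1  2|0|0
+link2  3|0|0
+link3  4|0|0
PS(2,0) f=2→J2  4|0|1
+link4  5|0|1
R(4,0) f=1→J1  5|1|1
C(1,0) f=2→J2  5|1|2
P(3,2) f=1→J1  5|2|2
+link5  6|2|2
P(5,2) f=1→J1  6|3|2
+link6  7|3|2
P(2,6) f=1→J1  7|4|2
+link7  8|4|2
C(6,7) f=2→J2  8|4|3
+link8  9|4|3
P(8,0) f=1→J1  9|5|3
+link9  10|5|3
R(9,8) f=1→J1  10|6|3
R(0,9) f=1→J1  10|7|3
M = 3(10−1)−2·7−3 = 27−14−3 = 10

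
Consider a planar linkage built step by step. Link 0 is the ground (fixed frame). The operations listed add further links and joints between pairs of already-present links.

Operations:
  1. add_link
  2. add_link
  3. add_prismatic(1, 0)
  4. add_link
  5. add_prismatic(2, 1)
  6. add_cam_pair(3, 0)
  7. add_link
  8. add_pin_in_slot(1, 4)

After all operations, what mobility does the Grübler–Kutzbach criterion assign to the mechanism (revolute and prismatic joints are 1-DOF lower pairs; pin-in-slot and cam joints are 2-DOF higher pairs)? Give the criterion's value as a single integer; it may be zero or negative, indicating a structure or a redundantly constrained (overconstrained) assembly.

M = 6

L=1 J1=0 J2=0
add link → L=2 J1=0 J2=0
add link → L=3 J1=0 J2=0
P@1,0 dof=1 J1 → L=3 J1=1 J2=0
add link → L=4 J1=1 J2=0
P@2,1 dof=1 J1 → L=4 J1=2 J2=0
C@3,0 dof=2 J2 → L=4 J1=2 J2=1
add link → L=5 J1=2 J2=1
PS@1,4 dof=2 J2 → L=5 J1=2 J2=2
M=3(L−1)−2J1−J2=3·4−2·2−2=6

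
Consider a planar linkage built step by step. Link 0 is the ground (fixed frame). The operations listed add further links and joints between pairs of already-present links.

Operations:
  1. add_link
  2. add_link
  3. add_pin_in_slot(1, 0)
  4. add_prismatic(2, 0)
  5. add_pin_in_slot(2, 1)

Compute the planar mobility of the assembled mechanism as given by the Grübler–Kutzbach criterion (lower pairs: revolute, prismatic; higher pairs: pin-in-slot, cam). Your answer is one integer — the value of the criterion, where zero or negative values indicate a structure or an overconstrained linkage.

M = 2

(L,J1,J2)=(1,0,0); link0 fixed
link1: (2,0,0)
link2: (3,0,0)
PS 1-0 [J2]: (3,0,1)
P 2-0 [J1]: (3,1,1)
PS 2-1 [J2]: (3,1,2)
Grübler: 3·2 − 2·1 − 2 = 2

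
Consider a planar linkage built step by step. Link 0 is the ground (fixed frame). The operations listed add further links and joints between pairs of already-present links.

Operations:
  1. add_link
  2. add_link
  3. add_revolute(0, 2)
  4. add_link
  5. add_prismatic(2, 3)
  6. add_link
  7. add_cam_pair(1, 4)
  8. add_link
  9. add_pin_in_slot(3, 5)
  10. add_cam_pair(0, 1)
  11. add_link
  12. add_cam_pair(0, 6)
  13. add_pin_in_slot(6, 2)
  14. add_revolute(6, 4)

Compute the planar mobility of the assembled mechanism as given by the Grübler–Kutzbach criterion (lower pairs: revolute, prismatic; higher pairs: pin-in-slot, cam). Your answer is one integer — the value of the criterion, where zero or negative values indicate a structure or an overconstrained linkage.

link 0 = ground. State L|J1|J2 = 1|0|0
+link1  2|0|0
+link2  3|0|0
R(0,2) f=1→J1  3|1|0
+link3  4|1|0
P(2,3) f=1→J1  4|2|0
+link4  5|2|0
C(1,4) f=2→J2  5|2|1
+link5  6|2|1
PS(3,5) f=2→J2  6|2|2
C(0,1) f=2→J2  6|2|3
+link6  7|2|3
C(0,6) f=2→J2  7|2|4
PS(6,2) f=2→J2  7|2|5
R(6,4) f=1→J1  7|3|5
M = 3(7−1)−2·3−5 = 18−6−5 = 7

M = 7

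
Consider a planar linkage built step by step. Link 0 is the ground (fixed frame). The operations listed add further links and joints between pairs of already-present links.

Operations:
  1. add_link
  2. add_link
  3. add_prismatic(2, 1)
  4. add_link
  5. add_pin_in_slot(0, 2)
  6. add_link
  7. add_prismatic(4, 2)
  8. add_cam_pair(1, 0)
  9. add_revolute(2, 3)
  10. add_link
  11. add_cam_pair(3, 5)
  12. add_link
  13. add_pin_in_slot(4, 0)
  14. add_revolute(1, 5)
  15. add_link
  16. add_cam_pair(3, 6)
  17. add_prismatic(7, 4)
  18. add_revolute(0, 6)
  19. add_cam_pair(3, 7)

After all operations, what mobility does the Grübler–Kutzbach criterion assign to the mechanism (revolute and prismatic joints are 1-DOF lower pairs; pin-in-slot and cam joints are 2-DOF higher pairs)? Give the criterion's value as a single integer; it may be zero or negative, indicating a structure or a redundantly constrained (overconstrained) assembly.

M = 3

(L,J1,J2)=(1,0,0); link0 fixed
link1: (2,0,0)
link2: (3,0,0)
P 2-1 [J1]: (3,1,0)
link3: (4,1,0)
PS 0-2 [J2]: (4,1,1)
link4: (5,1,1)
P 4-2 [J1]: (5,2,1)
C 1-0 [J2]: (5,2,2)
R 2-3 [J1]: (5,3,2)
link5: (6,3,2)
C 3-5 [J2]: (6,3,3)
link6: (7,3,3)
PS 4-0 [J2]: (7,3,4)
R 1-5 [J1]: (7,4,4)
link7: (8,4,4)
C 3-6 [J2]: (8,4,5)
P 7-4 [J1]: (8,5,5)
R 0-6 [J1]: (8,6,5)
C 3-7 [J2]: (8,6,6)
Grübler: 3·7 − 2·6 − 6 = 3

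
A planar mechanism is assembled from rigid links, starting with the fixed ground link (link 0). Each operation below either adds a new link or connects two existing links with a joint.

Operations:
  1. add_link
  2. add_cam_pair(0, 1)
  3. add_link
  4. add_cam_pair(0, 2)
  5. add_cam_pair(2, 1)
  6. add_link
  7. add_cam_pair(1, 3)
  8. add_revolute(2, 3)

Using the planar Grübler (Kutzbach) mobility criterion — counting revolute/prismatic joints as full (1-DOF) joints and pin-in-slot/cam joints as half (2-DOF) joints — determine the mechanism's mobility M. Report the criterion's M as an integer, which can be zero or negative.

M = 3

L=1 J1=0 J2=0
add link → L=2 J1=0 J2=0
C@0,1 dof=2 J2 → L=2 J1=0 J2=1
add link → L=3 J1=0 J2=1
C@0,2 dof=2 J2 → L=3 J1=0 J2=2
C@2,1 dof=2 J2 → L=3 J1=0 J2=3
add link → L=4 J1=0 J2=3
C@1,3 dof=2 J2 → L=4 J1=0 J2=4
R@2,3 dof=1 J1 → L=4 J1=1 J2=4
M=3(L−1)−2J1−J2=3·3−2·1−4=3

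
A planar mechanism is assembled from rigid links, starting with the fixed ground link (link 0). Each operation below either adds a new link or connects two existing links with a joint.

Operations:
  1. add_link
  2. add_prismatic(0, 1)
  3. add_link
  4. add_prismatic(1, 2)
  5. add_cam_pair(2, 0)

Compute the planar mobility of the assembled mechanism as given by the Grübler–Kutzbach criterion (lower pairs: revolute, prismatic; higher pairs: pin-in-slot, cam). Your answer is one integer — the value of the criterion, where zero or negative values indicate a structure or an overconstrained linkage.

M = 1

link 0 = ground. State L|J1|J2 = 1|0|0
+link1  2|0|0
P(0,1) f=1→J1  2|1|0
+link2  3|1|0
P(1,2) f=1→J1  3|2|0
C(2,0) f=2→J2  3|2|1
M = 3(3−1)−2·2−1 = 6−4−1 = 1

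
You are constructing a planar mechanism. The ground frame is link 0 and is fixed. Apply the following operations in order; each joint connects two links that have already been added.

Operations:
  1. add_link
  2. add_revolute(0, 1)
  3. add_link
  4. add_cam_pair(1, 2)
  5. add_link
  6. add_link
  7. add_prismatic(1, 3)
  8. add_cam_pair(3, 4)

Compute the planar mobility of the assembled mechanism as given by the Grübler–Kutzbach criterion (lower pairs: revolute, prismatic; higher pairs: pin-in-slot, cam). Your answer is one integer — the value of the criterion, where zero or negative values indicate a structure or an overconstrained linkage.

[1;0;0] (link 0 is ground)
L+ [2;0;0]
R(0,1)∈J1 [2;1;0]
L+ [3;1;0]
C(1,2)∈J2 [3;1;1]
L+ [4;1;1]
L+ [5;1;1]
P(1,3)∈J1 [5;2;1]
C(3,4)∈J2 [5;2;2]
mobility = 12 − 4 − 2 = 6

M = 6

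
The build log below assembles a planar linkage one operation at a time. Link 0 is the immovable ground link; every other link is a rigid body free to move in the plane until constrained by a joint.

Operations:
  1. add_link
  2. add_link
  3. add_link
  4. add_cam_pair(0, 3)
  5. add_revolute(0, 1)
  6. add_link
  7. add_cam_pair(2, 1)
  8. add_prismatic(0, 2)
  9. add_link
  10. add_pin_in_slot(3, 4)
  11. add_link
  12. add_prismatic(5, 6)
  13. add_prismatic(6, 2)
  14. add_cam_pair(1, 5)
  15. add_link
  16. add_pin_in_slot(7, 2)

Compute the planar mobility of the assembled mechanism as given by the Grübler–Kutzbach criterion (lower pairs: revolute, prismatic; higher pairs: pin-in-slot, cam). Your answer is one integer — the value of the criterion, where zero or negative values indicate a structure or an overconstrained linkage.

ground; <1,0,0>
#1 <2,0,0>
#2 <3,0,0>
#3 <4,0,0>
C:0↔3 J2 <4,0,1>
R:0↔1 J1 <4,1,1>
#4 <5,1,1>
C:2↔1 J2 <5,1,2>
P:0↔2 J1 <5,2,2>
#5 <6,2,2>
PS:3↔4 J2 <6,2,3>
#6 <7,2,3>
P:5↔6 J1 <7,3,3>
P:6↔2 J1 <7,4,3>
C:1↔5 J2 <7,4,4>
#7 <8,4,4>
PS:7↔2 J2 <8,4,5>
3×7 − 2×4 − 1×5 = 8

M = 8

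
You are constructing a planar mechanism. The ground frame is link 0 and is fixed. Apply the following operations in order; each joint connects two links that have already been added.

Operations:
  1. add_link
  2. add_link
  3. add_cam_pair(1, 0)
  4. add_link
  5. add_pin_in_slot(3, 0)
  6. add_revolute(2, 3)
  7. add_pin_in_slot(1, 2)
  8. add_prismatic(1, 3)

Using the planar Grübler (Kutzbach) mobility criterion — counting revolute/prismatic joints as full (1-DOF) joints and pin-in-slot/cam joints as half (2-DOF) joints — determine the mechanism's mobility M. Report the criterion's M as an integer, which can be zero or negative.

ground; <1,0,0>
#1 <2,0,0>
#2 <3,0,0>
C:1↔0 J2 <3,0,1>
#3 <4,0,1>
PS:3↔0 J2 <4,0,2>
R:2↔3 J1 <4,1,2>
PS:1↔2 J2 <4,1,3>
P:1↔3 J1 <4,2,3>
3×3 − 2×2 − 1×3 = 2

M = 2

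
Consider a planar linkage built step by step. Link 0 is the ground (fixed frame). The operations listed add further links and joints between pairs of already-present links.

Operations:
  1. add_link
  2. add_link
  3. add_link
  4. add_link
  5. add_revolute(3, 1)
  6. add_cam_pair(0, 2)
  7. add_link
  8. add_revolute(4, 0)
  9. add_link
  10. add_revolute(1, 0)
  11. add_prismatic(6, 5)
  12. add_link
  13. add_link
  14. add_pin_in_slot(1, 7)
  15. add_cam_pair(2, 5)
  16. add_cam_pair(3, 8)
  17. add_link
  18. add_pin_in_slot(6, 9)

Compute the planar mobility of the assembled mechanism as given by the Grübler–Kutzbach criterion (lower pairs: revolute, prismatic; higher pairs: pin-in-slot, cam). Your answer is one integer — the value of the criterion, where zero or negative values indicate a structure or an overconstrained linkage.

M = 14

[1;0;0] (link 0 is ground)
L+ [2;0;0]
L+ [3;0;0]
L+ [4;0;0]
L+ [5;0;0]
R(3,1)∈J1 [5;1;0]
C(0,2)∈J2 [5;1;1]
L+ [6;1;1]
R(4,0)∈J1 [6;2;1]
L+ [7;2;1]
R(1,0)∈J1 [7;3;1]
P(6,5)∈J1 [7;4;1]
L+ [8;4;1]
L+ [9;4;1]
PS(1,7)∈J2 [9;4;2]
C(2,5)∈J2 [9;4;3]
C(3,8)∈J2 [9;4;4]
L+ [10;4;4]
PS(6,9)∈J2 [10;4;5]
mobility = 27 − 8 − 5 = 14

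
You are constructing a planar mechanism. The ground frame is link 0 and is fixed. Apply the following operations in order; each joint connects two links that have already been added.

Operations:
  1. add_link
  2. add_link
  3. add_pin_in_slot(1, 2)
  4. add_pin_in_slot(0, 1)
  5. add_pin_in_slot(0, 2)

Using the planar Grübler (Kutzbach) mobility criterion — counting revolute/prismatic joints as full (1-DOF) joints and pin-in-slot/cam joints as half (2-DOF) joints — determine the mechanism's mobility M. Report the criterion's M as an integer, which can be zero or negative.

M = 3

(L,J1,J2)=(1,0,0); link0 fixed
link1: (2,0,0)
link2: (3,0,0)
PS 1-2 [J2]: (3,0,1)
PS 0-1 [J2]: (3,0,2)
PS 0-2 [J2]: (3,0,3)
Grübler: 3·2 − 2·0 − 3 = 3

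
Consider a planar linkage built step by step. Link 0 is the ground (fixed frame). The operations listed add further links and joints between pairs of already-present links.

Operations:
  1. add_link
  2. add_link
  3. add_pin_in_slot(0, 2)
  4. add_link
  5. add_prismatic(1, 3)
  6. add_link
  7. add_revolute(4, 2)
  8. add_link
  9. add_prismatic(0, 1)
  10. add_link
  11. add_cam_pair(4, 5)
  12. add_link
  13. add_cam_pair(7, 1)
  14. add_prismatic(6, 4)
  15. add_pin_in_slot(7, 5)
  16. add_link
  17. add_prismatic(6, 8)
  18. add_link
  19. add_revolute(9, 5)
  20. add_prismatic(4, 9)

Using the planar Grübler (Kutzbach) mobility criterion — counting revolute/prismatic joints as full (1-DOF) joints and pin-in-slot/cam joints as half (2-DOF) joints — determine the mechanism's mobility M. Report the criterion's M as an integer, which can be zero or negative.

ground; <1,0,0>
#1 <2,0,0>
#2 <3,0,0>
PS:0↔2 J2 <3,0,1>
#3 <4,0,1>
P:1↔3 J1 <4,1,1>
#4 <5,1,1>
R:4↔2 J1 <5,2,1>
#5 <6,2,1>
P:0↔1 J1 <6,3,1>
#6 <7,3,1>
C:4↔5 J2 <7,3,2>
#7 <8,3,2>
C:7↔1 J2 <8,3,3>
P:6↔4 J1 <8,4,3>
PS:7↔5 J2 <8,4,4>
#8 <9,4,4>
P:6↔8 J1 <9,5,4>
#9 <10,5,4>
R:9↔5 J1 <10,6,4>
P:4↔9 J1 <10,7,4>
3×9 − 2×7 − 1×4 = 9

M = 9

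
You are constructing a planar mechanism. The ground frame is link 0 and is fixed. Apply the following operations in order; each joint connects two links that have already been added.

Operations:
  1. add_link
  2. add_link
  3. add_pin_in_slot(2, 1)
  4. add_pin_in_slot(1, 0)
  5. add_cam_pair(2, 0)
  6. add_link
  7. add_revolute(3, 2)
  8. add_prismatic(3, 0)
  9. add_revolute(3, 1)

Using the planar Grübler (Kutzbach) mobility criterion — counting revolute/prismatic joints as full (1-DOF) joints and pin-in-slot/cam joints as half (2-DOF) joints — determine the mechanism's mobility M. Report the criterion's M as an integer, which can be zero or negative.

M = 0

link 0 = ground. State L|J1|J2 = 1|0|0
+link1  2|0|0
+link2  3|0|0
PS(2,1) f=2→J2  3|0|1
PS(1,0) f=2→J2  3|0|2
C(2,0) f=2→J2  3|0|3
+link3  4|0|3
R(3,2) f=1→J1  4|1|3
P(3,0) f=1→J1  4|2|3
R(3,1) f=1→J1  4|3|3
M = 3(4−1)−2·3−3 = 9−6−3 = 0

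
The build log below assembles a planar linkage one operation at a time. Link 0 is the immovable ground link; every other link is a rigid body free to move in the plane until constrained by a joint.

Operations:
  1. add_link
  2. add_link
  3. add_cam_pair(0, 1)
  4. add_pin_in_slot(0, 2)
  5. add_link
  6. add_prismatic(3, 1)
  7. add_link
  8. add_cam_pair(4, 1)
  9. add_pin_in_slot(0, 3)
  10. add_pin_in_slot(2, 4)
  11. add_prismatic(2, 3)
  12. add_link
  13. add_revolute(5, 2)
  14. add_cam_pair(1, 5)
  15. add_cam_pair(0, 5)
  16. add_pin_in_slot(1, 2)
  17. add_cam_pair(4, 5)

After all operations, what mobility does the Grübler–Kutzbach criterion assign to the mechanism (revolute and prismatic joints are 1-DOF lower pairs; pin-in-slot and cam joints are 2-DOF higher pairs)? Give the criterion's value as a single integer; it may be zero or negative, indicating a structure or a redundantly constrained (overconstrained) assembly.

(L,J1,J2)=(1,0,0); link0 fixed
link1: (2,0,0)
link2: (3,0,0)
C 0-1 [J2]: (3,0,1)
PS 0-2 [J2]: (3,0,2)
link3: (4,0,2)
P 3-1 [J1]: (4,1,2)
link4: (5,1,2)
C 4-1 [J2]: (5,1,3)
PS 0-3 [J2]: (5,1,4)
PS 2-4 [J2]: (5,1,5)
P 2-3 [J1]: (5,2,5)
link5: (6,2,5)
R 5-2 [J1]: (6,3,5)
C 1-5 [J2]: (6,3,6)
C 0-5 [J2]: (6,3,7)
PS 1-2 [J2]: (6,3,8)
C 4-5 [J2]: (6,3,9)
Grübler: 3·5 − 2·3 − 9 = 0

M = 0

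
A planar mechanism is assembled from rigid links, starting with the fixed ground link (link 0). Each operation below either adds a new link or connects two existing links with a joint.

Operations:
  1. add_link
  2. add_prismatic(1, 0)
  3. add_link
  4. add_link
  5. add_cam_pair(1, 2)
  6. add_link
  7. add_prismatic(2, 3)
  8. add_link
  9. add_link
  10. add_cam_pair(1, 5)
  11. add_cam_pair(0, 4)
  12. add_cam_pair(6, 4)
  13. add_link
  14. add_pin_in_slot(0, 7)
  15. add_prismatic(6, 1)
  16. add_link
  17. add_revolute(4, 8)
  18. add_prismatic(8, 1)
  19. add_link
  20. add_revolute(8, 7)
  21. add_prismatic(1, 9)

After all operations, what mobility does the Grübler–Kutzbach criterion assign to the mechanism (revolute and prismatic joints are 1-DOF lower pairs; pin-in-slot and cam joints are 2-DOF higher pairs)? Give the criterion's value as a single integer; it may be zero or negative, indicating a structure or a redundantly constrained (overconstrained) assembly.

M = 8

ground; <1,0,0>
#1 <2,0,0>
P:1↔0 J1 <2,1,0>
#2 <3,1,0>
#3 <4,1,0>
C:1↔2 J2 <4,1,1>
#4 <5,1,1>
P:2↔3 J1 <5,2,1>
#5 <6,2,1>
#6 <7,2,1>
C:1↔5 J2 <7,2,2>
C:0↔4 J2 <7,2,3>
C:6↔4 J2 <7,2,4>
#7 <8,2,4>
PS:0↔7 J2 <8,2,5>
P:6↔1 J1 <8,3,5>
#8 <9,3,5>
R:4↔8 J1 <9,4,5>
P:8↔1 J1 <9,5,5>
#9 <10,5,5>
R:8↔7 J1 <10,6,5>
P:1↔9 J1 <10,7,5>
3×9 − 2×7 − 1×5 = 8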